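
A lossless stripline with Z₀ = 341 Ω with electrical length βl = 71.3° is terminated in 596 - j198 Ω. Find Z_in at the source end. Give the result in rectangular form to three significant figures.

Z_in ≈ 170 − j25.8 Ω

tan(βl) = tan(71.3°) = 2.95
Z_in = Z_0·(Z_L + jZ_0·tanβl)/(Z_0 + jZ_L·tanβl)
     = 341·(596 + j809)/(926 + j1760)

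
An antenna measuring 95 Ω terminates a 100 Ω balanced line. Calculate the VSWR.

For a purely resistive load, VSWR = R_L/Z_0 or Z_0/R_L (whichever > 1) = 100/95

VSWR ≈ 1.05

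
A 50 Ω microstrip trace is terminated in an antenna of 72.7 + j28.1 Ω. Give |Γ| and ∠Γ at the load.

Γ ≈ 0.287 ∠ 38.2°

Γ = (Z_L − Z_0)/(Z_L + Z_0) = (22.7 + j28.1)/(122.7 + j28.1)
|Γ| = 36.1/126 = 0.287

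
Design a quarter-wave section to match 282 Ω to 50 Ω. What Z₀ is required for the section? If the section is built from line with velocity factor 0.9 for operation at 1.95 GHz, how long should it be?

Z_qwt ≈ 119 Ω; length ≈ 3.46 cm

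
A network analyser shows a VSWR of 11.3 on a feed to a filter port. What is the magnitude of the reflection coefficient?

|Γ| = (S − 1)/(S + 1) = (11.3 − 1)/(11.3 + 1) = 10.3/12.3

|Γ| ≈ 0.837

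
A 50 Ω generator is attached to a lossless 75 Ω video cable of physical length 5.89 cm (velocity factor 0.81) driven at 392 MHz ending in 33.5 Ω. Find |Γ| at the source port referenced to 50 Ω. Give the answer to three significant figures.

λ = v/f = 0.81·c / 392 MHz = 0.62 m
βl = 2π·l/λ = 2π × 0.095 = 34.2°
tan(βl) = 0.68
Z_in = Z_0·(Z_L + jZ_0·tanβl)/(Z_0 + jZ_L·tanβl) = 44.8 + j37.4 Ω
Γ_s = (Z_in − Z_s)/(Z_in + Z_s) = (-5.16 + j37.4)/(94.8 + j37.4), |Γ_s| = 0.37

|Γ| ≈ 0.37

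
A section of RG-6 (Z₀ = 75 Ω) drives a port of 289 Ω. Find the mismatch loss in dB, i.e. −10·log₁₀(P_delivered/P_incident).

mismatch loss ≈ 1.84 dB

Γ = (289 − 75)/(289 + 75) = 0.588
|Γ|² = 0.346, so P_del/P_inc = 1 − |Γ|² = 0.654
ML = −10·log₁₀(1 − |Γ|²)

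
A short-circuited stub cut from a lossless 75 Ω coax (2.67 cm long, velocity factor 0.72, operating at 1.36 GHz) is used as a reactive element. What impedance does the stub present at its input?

Z_in ≈ +j133 Ω

λ = v/f = 0.72·c / 1.36 GHz = 0.159 m
βl = 2π·l/λ = 2π × 0.168 = 60.5°
tan(βl) = 1.77
For a short-circuited stub, Z_in = jZ_0·tan(βl)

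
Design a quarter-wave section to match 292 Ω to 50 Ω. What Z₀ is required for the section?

Z_qwt = √(Z_0·R_L) = √(50 × 292) = √14600

Z_qwt ≈ 121 Ω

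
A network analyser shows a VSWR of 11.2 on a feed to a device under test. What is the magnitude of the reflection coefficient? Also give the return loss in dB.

|Γ| = (S − 1)/(S + 1) = (11.2 − 1)/(11.2 + 1) = 10.2/12.2
RL = −20·log₁₀|Γ| = −20·log₁₀(0.836)

|Γ| ≈ 0.836; return loss ≈ 1.56 dB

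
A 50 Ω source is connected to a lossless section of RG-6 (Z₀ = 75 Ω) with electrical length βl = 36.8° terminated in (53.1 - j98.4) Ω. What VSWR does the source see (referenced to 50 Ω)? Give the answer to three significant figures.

VSWR ≈ 3.35

tan(βl) = 0.748
Z_in = Z_0·(Z_L + jZ_0·tanβl)/(Z_0 + jZ_L·tanβl) = 19.7 − j26.6 Ω
Γ_s = (Z_in − Z_s)/(Z_in + Z_s) = (-30.3 − j26.6)/(69.7 − j26.6), |Γ_s| = 0.541
VSWR = (1 + |Γ_s|)/(1 − |Γ_s|)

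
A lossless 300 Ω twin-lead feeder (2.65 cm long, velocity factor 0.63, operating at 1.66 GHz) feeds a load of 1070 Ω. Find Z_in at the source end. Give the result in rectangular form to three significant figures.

λ = v/f = 0.63·c / 1.66 GHz = 0.114 m
βl = 2π·l/λ = 2π × 0.233 = 83.8°
tan(βl) = tan(83.8°) = 9.19
Z_in = Z_0·(Z_L + jZ_0·tanβl)/(Z_0 + jZ_L·tanβl)
     = 300·(1070 + j2760)/(300 + j9830)

Z_in ≈ 85 − j30 Ω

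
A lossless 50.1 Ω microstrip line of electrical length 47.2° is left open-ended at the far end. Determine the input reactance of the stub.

X_in ≈ -46.4 Ω (capacitive)

tan(βl) = 1.08
For an open-ended stub, Z_in = −jZ_0·cot(βl) = −jZ_0/tan(βl)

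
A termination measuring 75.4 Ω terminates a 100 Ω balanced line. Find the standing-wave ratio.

VSWR ≈ 1.33

For a purely resistive load, VSWR = R_L/Z_0 or Z_0/R_L (whichever > 1) = 100/75.4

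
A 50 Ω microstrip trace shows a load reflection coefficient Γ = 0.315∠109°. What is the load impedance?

Z_L = Z_0·(1 + Γ)/(1 − Γ) = 50·(0.897 + j0.298)/(1.1 − j0.298)

Z_L ≈ 34.5 + j22.8 Ω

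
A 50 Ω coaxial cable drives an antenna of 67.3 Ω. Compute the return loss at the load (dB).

Γ = (67.3 − 50)/(67.3 + 50) = 0.147
RL = −20·log₁₀|Γ| = −20·log₁₀(0.147)

RL ≈ 16.6 dB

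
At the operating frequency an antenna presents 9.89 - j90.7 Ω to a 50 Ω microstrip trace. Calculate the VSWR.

VSWR ≈ 21.8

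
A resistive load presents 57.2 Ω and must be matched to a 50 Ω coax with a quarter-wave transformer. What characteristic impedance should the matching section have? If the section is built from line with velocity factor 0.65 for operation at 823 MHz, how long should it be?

Z_qwt ≈ 53.5 Ω; length ≈ 5.92 cm

Z_qwt = √(Z_0·R_L) = √(50 × 57.2) = √2860
λ = 0.65·c/f = 0.237 m, so l = λ/4 = 0.0592 m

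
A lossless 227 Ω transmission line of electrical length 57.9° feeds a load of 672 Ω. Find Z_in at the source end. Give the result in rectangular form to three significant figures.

Z_in ≈ 102 − j121 Ω

tan(βl) = tan(57.9°) = 1.59
Z_in = Z_0·(Z_L + jZ_0·tanβl)/(Z_0 + jZ_L·tanβl)
     = 227·(672 + j362)/(227 + j1070)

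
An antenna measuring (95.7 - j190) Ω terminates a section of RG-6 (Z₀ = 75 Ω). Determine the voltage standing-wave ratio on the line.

VSWR ≈ 6.95

Γ = (Z_L − Z_0)/(Z_L + Z_0) = (20.7 − j190)/(170.7 − j190)
|Γ| = 191/255 = 0.748
VSWR = (1 + |Γ|)/(1 − |Γ|) = 1.75/0.252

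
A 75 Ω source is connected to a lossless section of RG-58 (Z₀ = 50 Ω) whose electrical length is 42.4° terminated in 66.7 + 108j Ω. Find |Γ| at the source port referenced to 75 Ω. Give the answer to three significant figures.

|Γ| ≈ 0.624

tan(βl) = 0.913
Z_in = Z_0·(Z_L + jZ_0·tanβl)/(Z_0 + jZ_L·tanβl) = 50.4 − j94.9 Ω
Γ_s = (Z_in − Z_s)/(Z_in + Z_s) = (-24.6 − j94.9)/(125 − j94.9), |Γ_s| = 0.624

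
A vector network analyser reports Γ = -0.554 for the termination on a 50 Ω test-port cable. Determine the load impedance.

Z_L = Z_0·(1 + Γ)/(1 − Γ) = 50·(0.446)/(1.55)

Z_L ≈ 14.4 Ω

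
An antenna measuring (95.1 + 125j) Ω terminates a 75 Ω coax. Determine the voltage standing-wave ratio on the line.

Γ = (Z_L − Z_0)/(Z_L + Z_0) = (20.1 + j125)/(170.1 + j125)
|Γ| = 127/211 = 0.6
VSWR = (1 + |Γ|)/(1 − |Γ|) = 1.6/0.4

VSWR ≈ 4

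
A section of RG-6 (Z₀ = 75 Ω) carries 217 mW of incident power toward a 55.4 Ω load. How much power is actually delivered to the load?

Γ = (55.4 − 75)/(55.4 + 75) = -0.15
|Γ|² = 0.0226
P_refl = |Γ|²·P_inc = 4.9 mW, P_del = (1 − |Γ|²)·P_inc = 212 mW

P_delivered ≈ 212 mW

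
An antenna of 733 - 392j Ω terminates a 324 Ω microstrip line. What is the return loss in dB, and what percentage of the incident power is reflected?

Γ = (409 − j392)/(1057 − j392), |Γ| = 0.503
RL = −20·log₁₀(0.503) = 5.98 dB
P_refl/P_inc = |Γ|² = 0.253

RL ≈ 5.98 dB; 25.3% of incident power reflected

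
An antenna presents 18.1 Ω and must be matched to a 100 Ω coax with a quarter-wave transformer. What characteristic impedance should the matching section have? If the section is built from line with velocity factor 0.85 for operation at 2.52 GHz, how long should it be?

Z_qwt = √(Z_0·R_L) = √(100 × 18.1) = √1810
λ = 0.85·c/f = 0.101 m, so l = λ/4 = 0.0253 m

Z_qwt ≈ 42.5 Ω; length ≈ 2.53 cm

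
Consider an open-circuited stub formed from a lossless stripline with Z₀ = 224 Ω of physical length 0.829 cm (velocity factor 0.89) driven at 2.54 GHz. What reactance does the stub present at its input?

λ = v/f = 0.89·c / 2.54 GHz = 0.105 m
βl = 2π·l/λ = 2π × 0.0789 = 28.4°
tan(βl) = 0.54
For an open-circuited stub, Z_in = −jZ_0·cot(βl) = −jZ_0/tan(βl)

X_in ≈ -414 Ω (capacitive)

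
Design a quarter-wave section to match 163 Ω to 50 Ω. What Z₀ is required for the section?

Z_qwt = √(Z_0·R_L) = √(50 × 163) = √8150

Z_qwt ≈ 90.3 Ω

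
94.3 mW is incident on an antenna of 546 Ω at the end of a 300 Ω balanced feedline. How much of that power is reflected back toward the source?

P_reflected ≈ 7.97 mW

Γ = (546 − 300)/(546 + 300) = 0.291
|Γ|² = 0.0846
P_refl = |Γ|²·P_inc = 7.97 mW, P_del = (1 − |Γ|²)·P_inc = 86.3 mW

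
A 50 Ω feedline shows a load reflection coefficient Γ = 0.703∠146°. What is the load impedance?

Z_L = Z_0·(1 + Γ)/(1 − Γ) = 50·(0.417 + j0.393)/(1.58 − j0.393)

Z_L ≈ 9.51 + j14.8 Ω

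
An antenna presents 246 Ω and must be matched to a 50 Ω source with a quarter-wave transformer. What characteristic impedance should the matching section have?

Z_qwt = √(Z_0·R_L) = √(50 × 246) = √12300

Z_qwt ≈ 111 Ω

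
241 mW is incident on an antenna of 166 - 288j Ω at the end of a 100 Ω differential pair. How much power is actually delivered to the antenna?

|Γ| = |(66 − j288)/(266 − j288)| = 0.754
|Γ|² = 0.568
P_refl = |Γ|²·P_inc = 137 mW, P_del = (1 − |Γ|²)·P_inc = 104 mW

P_delivered ≈ 104 mW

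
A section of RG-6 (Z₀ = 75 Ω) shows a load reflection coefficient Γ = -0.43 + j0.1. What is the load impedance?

Z_L ≈ 29.4 + j7.3 Ω

Z_L = Z_0·(1 + Γ)/(1 − Γ) = 75·(0.57 + j0.1)/(1.43 − j0.1)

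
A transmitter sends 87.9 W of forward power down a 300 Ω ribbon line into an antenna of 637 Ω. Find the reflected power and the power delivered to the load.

Γ = (637 − 300)/(637 + 300) = 0.36
|Γ|² = 0.129
P_refl = |Γ|²·P_inc = 11.4 W, P_del = (1 − |Γ|²)·P_inc = 76.5 W

P_reflected ≈ 11.4 W; P_delivered ≈ 76.5 W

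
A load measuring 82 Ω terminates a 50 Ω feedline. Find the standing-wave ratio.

VSWR ≈ 1.64

Γ = (82 − 50)/(82 + 50) = 0.242
VSWR = (1 + 0.242)/(1 − 0.242)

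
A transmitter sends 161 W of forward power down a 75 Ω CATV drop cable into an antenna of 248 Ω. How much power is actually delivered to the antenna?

P_delivered ≈ 115 W

Γ = (248 − 75)/(248 + 75) = 0.536
|Γ|² = 0.287
P_refl = |Γ|²·P_inc = 46.2 W, P_del = (1 − |Γ|²)·P_inc = 115 W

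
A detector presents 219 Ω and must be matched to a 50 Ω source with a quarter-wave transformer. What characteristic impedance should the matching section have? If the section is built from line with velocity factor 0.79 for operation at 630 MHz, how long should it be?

Z_qwt = √(Z_0·R_L) = √(50 × 219) = √10950
λ = 0.79·c/f = 0.376 m, so l = λ/4 = 0.094 m

Z_qwt ≈ 105 Ω; length ≈ 9.4 cm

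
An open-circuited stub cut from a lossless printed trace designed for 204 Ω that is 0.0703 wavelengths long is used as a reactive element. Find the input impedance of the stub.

Z_in ≈ −j431 Ω

βl = 2π × 0.0703 = 25.3°
tan(βl) = 0.473
For an open-circuited stub, Z_in = −jZ_0·cot(βl) = −jZ_0/tan(βl)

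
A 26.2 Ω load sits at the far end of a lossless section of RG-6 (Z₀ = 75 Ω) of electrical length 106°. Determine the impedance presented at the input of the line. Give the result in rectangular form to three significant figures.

Z_in ≈ 139 − j92.4 Ω

tan(βl) = tan(106°) = -3.49
Z_in = Z_0·(Z_L + jZ_0·tanβl)/(Z_0 + jZ_L·tanβl)
     = 75·(26.2 − j262)/(75 − j91.4)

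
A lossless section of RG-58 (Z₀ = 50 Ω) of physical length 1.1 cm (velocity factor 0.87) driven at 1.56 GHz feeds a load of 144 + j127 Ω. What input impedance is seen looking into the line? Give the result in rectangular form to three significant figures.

Z_in ≈ 107 − j124 Ω

λ = v/f = 0.87·c / 1.56 GHz = 0.167 m
βl = 2π·l/λ = 2π × 0.0657 = 23.7°
tan(βl) = tan(23.7°) = 0.438
Z_in = Z_0·(Z_L + jZ_0·tanβl)/(Z_0 + jZ_L·tanβl)
     = 50·(144 + j149)/(-5.67 + j63.1)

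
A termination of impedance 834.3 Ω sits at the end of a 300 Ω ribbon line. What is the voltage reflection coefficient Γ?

Γ = 0.471

Γ = (Z_L − Z_0)/(Z_L + Z_0) = (834.3 − 300)/(834.3 + 300) = 534.3/1134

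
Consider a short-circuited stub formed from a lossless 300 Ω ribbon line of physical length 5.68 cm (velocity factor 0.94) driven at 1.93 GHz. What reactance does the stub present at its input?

λ = v/f = 0.94·c / 1.93 GHz = 0.146 m
βl = 2π·l/λ = 2π × 0.389 = 140°
tan(βl) = -0.841
For a short-circuited stub, Z_in = jZ_0·tan(βl)

X_in ≈ -252 Ω (capacitive)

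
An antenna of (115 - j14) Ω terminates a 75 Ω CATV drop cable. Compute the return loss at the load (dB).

Γ = (40 − j14)/(190 − j14), |Γ| = 0.222
RL = −20·log₁₀|Γ| = −20·log₁₀(0.222)

RL ≈ 13.1 dB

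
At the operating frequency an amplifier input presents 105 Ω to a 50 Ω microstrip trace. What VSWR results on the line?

VSWR ≈ 2.1

For a purely resistive load, VSWR = R_L/Z_0 or Z_0/R_L (whichever > 1) = 105/50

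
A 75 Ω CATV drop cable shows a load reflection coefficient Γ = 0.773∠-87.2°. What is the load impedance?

Z_L = Z_0·(1 + Γ)/(1 − Γ) = 75·(1.04 − j0.772)/(0.962 + j0.772)

Z_L ≈ 19.8 − j76.1 Ω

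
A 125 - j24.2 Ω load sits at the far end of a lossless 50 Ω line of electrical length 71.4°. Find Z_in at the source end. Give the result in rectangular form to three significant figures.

Z_in ≈ 20.1 − j10.2 Ω

tan(βl) = tan(71.4°) = 2.97
Z_in = Z_0·(Z_L + jZ_0·tanβl)/(Z_0 + jZ_L·tanβl)
     = 50·(125 + j124)/(122 + j371)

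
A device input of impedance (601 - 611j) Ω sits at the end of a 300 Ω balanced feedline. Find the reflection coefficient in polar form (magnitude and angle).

Γ ≈ 0.626 ∠ -29.6°

Γ = (Z_L − Z_0)/(Z_L + Z_0) = (301 − j611)/(901 − j611)
|Γ| = 681/1090 = 0.626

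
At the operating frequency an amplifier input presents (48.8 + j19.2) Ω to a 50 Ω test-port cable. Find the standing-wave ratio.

Γ = (Z_L − Z_0)/(Z_L + Z_0) = (-1.2 + j19.2)/(98.8 + j19.2)
|Γ| = 19.2/101 = 0.191
VSWR = (1 + |Γ|)/(1 − |Γ|) = 1.19/0.809

VSWR ≈ 1.47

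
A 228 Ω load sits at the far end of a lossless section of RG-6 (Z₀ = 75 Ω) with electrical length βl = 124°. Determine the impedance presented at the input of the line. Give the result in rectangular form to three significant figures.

tan(βl) = tan(124°) = -1.48
Z_in = Z_0·(Z_L + jZ_0·tanβl)/(Z_0 + jZ_L·tanβl)
     = 75·(228 − j111)/(75 − j338)

Z_in ≈ 34.2 + j43 Ω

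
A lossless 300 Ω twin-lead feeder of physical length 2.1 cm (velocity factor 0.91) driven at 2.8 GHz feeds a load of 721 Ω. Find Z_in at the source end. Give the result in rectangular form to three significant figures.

λ = v/f = 0.91·c / 2.8 GHz = 0.0975 m
βl = 2π·l/λ = 2π × 0.215 = 77.5°
tan(βl) = tan(77.5°) = 4.53
Z_in = Z_0·(Z_L + jZ_0·tanβl)/(Z_0 + jZ_L·tanβl)
     = 300·(721 + j1360)/(300 + j3260)

Z_in ≈ 130 − j54.4 Ω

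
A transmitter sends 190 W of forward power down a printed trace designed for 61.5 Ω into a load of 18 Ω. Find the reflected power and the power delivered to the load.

P_reflected ≈ 56.9 W; P_delivered ≈ 133 W

Γ = (18 − 61.5)/(18 + 61.5) = -0.547
|Γ|² = 0.299
P_refl = |Γ|²·P_inc = 56.9 W, P_del = (1 − |Γ|²)·P_inc = 133 W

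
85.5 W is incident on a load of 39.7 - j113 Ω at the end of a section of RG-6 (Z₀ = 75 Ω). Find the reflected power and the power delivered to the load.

P_reflected ≈ 46.2 W; P_delivered ≈ 39.3 W

|Γ| = |(-35.3 − j113)/(114.7 − j113)| = 0.735
|Γ|² = 0.541
P_refl = |Γ|²·P_inc = 46.2 W, P_del = (1 − |Γ|²)·P_inc = 39.3 W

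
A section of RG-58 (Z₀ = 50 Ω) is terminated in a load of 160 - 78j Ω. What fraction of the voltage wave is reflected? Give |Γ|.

|Γ| ≈ 0.602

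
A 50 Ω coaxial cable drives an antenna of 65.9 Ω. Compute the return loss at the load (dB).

Γ = (65.9 − 50)/(65.9 + 50) = 0.137
RL = −20·log₁₀|Γ| = −20·log₁₀(0.137)

RL ≈ 17.3 dB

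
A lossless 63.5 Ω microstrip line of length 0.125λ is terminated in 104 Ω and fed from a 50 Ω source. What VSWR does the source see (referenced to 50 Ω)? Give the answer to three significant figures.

VSWR ≈ 1.74

βl = 2π × 0.125 = 45°
tan(βl) = 1
Z_in = Z_0·(Z_L + jZ_0·tanβl)/(Z_0 + jZ_L·tanβl) = 56.5 − j29 Ω
Γ_s = (Z_in − Z_s)/(Z_in + Z_s) = (6.49 − j29)/(106 − j29), |Γ_s| = 0.269
VSWR = (1 + |Γ_s|)/(1 − |Γ_s|)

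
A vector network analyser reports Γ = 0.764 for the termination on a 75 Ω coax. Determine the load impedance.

Z_L ≈ 561 Ω

Z_L = Z_0·(1 + Γ)/(1 − Γ) = 75·(1.76)/(0.236)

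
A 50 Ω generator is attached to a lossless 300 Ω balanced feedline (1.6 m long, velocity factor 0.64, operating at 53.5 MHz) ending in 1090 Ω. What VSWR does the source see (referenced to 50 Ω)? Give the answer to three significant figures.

λ = v/f = 0.64·c / 53.5 MHz = 3.59 m
βl = 2π·l/λ = 2π × 0.446 = 161°
tan(βl) = -0.354
Z_in = Z_0·(Z_L + jZ_0·tanβl)/(Z_0 + jZ_L·tanβl) = 462 + j488 Ω
Γ_s = (Z_in − Z_s)/(Z_in + Z_s) = (412 + j488)/(512 + j488), |Γ_s| = 0.903
VSWR = (1 + |Γ_s|)/(1 − |Γ_s|)

VSWR ≈ 19.6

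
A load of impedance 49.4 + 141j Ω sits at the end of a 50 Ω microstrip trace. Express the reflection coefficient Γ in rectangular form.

Γ ≈ 0.666 + j0.474

Γ = (Z_L − Z_0)/(Z_L + Z_0) = (-0.6 + j141)/(99.4 + j141)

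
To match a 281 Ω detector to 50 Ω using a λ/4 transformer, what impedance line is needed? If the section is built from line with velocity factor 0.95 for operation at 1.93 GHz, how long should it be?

Z_qwt = √(Z_0·R_L) = √(50 × 281) = √14050
λ = 0.95·c/f = 0.148 m, so l = λ/4 = 0.0369 m

Z_qwt ≈ 119 Ω; length ≈ 3.69 cm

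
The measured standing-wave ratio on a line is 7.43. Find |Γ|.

|Γ| ≈ 0.763

|Γ| = (S − 1)/(S + 1) = (7.43 − 1)/(7.43 + 1) = 6.43/8.43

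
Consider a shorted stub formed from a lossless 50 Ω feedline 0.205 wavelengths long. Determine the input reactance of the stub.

βl = 2π × 0.205 = 73.8°
tan(βl) = 3.44
For a shorted stub, Z_in = jZ_0·tan(βl)

X_in ≈ 172 Ω (inductive)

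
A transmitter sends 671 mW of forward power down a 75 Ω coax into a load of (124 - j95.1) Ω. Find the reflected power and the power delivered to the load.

P_reflected ≈ 158 mW; P_delivered ≈ 513 mW

|Γ| = |(49 − j95.1)/(199 − j95.1)| = 0.485
|Γ|² = 0.235
P_refl = |Γ|²·P_inc = 158 mW, P_del = (1 − |Γ|²)·P_inc = 513 mW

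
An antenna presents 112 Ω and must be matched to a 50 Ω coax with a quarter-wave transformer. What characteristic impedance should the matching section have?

Z_qwt ≈ 74.8 Ω

Z_qwt = √(Z_0·R_L) = √(50 × 112) = √5600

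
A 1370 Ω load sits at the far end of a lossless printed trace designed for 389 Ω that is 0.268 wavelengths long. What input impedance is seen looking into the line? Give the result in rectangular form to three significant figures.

βl = 2π × 0.268 = 96.5°
tan(βl) = tan(96.5°) = -8.8
Z_in = Z_0·(Z_L + jZ_0·tanβl)/(Z_0 + jZ_L·tanβl)
     = 389·(1370 − j3420)/(389 − j12100)

Z_in ≈ 112 + j40.6 Ω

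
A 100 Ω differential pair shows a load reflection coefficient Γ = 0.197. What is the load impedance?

Z_L ≈ 149 Ω

Z_L = Z_0·(1 + Γ)/(1 − Γ) = 100·(1.2)/(0.803)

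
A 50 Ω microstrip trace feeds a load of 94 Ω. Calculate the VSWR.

VSWR ≈ 1.88

Γ = (94 − 50)/(94 + 50) = 0.306
VSWR = (1 + 0.306)/(1 − 0.306)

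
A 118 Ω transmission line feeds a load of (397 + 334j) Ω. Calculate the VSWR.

Γ = (Z_L − Z_0)/(Z_L + Z_0) = (279 + j334)/(515 + j334)
|Γ| = 435/614 = 0.709
VSWR = (1 + |Γ|)/(1 − |Γ|) = 1.71/0.291

VSWR ≈ 5.87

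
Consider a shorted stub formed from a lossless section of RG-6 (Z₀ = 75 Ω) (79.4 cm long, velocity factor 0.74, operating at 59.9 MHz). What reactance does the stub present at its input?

X_in ≈ 328 Ω (inductive)

λ = v/f = 0.74·c / 59.9 MHz = 3.71 m
βl = 2π·l/λ = 2π × 0.214 = 77.1°
tan(βl) = 4.38
For a shorted stub, Z_in = jZ_0·tan(βl)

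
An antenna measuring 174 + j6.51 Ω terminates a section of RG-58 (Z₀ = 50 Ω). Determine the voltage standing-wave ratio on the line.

VSWR ≈ 3.49

Γ = (Z_L − Z_0)/(Z_L + Z_0) = (124 + j6.51)/(224 + j6.51)
|Γ| = 124/224 = 0.554
VSWR = (1 + |Γ|)/(1 − |Γ|) = 1.55/0.446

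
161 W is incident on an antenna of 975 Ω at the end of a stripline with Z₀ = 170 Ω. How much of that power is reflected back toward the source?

P_reflected ≈ 79.6 W

Γ = (975 − 170)/(975 + 170) = 0.703
|Γ|² = 0.494
P_refl = |Γ|²·P_inc = 79.6 W, P_del = (1 − |Γ|²)·P_inc = 81.4 W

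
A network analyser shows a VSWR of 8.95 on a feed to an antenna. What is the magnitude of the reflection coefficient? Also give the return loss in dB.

|Γ| = (S − 1)/(S + 1) = (8.95 − 1)/(8.95 + 1) = 7.95/9.95
RL = −20·log₁₀|Γ| = −20·log₁₀(0.799)

|Γ| ≈ 0.799; return loss ≈ 1.95 dB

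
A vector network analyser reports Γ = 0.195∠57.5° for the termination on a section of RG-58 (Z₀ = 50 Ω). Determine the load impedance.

Z_L = Z_0·(1 + Γ)/(1 − Γ) = 50·(1.1 + j0.164)/(0.895 − j0.164)

Z_L ≈ 58.1 + j19.9 Ω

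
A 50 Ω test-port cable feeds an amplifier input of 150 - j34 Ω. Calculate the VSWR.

Γ = (Z_L − Z_0)/(Z_L + Z_0) = (100 − j34)/(200 − j34)
|Γ| = 106/203 = 0.521
VSWR = (1 + |Γ|)/(1 − |Γ|) = 1.52/0.479

VSWR ≈ 3.17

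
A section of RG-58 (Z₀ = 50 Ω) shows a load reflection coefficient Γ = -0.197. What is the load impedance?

Z_L ≈ 33.5 Ω

Z_L = Z_0·(1 + Γ)/(1 − Γ) = 50·(0.803)/(1.2)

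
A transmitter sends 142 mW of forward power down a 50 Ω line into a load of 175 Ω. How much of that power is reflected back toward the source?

P_reflected ≈ 43.8 mW

Γ = (175 − 50)/(175 + 50) = 0.556
|Γ|² = 0.309
P_refl = |Γ|²·P_inc = 43.8 mW, P_del = (1 − |Γ|²)·P_inc = 98.2 mW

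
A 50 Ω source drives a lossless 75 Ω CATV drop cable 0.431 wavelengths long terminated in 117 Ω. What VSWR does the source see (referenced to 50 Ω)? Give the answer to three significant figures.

VSWR ≈ 2.17

βl = 2π × 0.431 = 155°
tan(βl) = -0.463
Z_in = Z_0·(Z_L + jZ_0·tanβl)/(Z_0 + jZ_L·tanβl) = 93.4 + j32.7 Ω
Γ_s = (Z_in − Z_s)/(Z_in + Z_s) = (43.4 + j32.7)/(143 + j32.7), |Γ_s| = 0.369
VSWR = (1 + |Γ_s|)/(1 − |Γ_s|)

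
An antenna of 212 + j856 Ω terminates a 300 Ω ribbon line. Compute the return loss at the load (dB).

RL ≈ 1.28 dB

Γ = (-88 + j856)/(512 + j856), |Γ| = 0.863
RL = −20·log₁₀|Γ| = −20·log₁₀(0.863)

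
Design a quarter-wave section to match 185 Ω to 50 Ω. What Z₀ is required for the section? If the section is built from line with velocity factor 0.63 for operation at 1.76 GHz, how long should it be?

Z_qwt = √(Z_0·R_L) = √(50 × 185) = √9250
λ = 0.63·c/f = 0.107 m, so l = λ/4 = 0.0268 m

Z_qwt ≈ 96.2 Ω; length ≈ 2.68 cm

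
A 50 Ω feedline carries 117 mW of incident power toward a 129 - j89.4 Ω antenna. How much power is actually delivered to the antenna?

P_delivered ≈ 75.4 mW

|Γ| = |(79 − j89.4)/(179 − j89.4)| = 0.596
|Γ|² = 0.356
P_refl = |Γ|²·P_inc = 41.6 mW, P_del = (1 − |Γ|²)·P_inc = 75.4 mW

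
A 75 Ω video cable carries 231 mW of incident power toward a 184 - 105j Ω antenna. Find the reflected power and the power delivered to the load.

P_reflected ≈ 67.7 mW; P_delivered ≈ 163 mW

|Γ| = |(109 − j105)/(259 − j105)| = 0.542
|Γ|² = 0.293
P_refl = |Γ|²·P_inc = 67.7 mW, P_del = (1 − |Γ|²)·P_inc = 163 mW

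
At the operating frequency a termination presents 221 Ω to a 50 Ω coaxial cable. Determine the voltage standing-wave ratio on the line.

For a purely resistive load, VSWR = R_L/Z_0 or Z_0/R_L (whichever > 1) = 221/50

VSWR ≈ 4.42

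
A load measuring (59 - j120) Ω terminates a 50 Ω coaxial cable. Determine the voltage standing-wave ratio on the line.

Γ = (Z_L − Z_0)/(Z_L + Z_0) = (9 − j120)/(109 − j120)
|Γ| = 120/162 = 0.742
VSWR = (1 + |Γ|)/(1 − |Γ|) = 1.74/0.258

VSWR ≈ 6.76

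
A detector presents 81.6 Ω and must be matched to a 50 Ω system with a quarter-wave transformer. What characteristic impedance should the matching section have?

Z_qwt = √(Z_0·R_L) = √(50 × 81.6) = √4080

Z_qwt ≈ 63.9 Ω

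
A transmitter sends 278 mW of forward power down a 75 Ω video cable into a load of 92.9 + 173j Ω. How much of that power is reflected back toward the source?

|Γ| = |(17.9 + j173)/(167.9 + j173)| = 0.721
|Γ|² = 0.52
P_refl = |Γ|²·P_inc = 145 mW, P_del = (1 − |Γ|²)·P_inc = 133 mW

P_reflected ≈ 145 mW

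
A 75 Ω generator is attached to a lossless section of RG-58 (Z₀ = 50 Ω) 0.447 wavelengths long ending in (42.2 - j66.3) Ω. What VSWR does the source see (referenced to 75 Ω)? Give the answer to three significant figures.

βl = 2π × 0.447 = 161°
tan(βl) = -0.346
Z_in = Z_0·(Z_L + jZ_0·tanβl)/(Z_0 + jZ_L·tanβl) = 125 − j87.1 Ω
Γ_s = (Z_in − Z_s)/(Z_in + Z_s) = (49.9 − j87.1)/(200 − j87.1), |Γ_s| = 0.46
VSWR = (1 + |Γ_s|)/(1 − |Γ_s|)

VSWR ≈ 2.71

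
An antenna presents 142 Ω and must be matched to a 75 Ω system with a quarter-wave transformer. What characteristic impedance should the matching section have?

Z_qwt ≈ 103 Ω

Z_qwt = √(Z_0·R_L) = √(75 × 142) = √10650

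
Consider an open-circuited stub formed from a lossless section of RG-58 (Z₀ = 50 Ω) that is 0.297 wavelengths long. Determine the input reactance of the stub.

X_in ≈ 15.2 Ω (inductive)

βl = 2π × 0.297 = 107°
tan(βl) = -3.29
For an open-circuited stub, Z_in = −jZ_0·cot(βl) = −jZ_0/tan(βl)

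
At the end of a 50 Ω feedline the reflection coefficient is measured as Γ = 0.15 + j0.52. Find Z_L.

Z_L = Z_0·(1 + Γ)/(1 − Γ) = 50·(1.15 + j0.52)/(0.85 − j0.52)

Z_L ≈ 35.6 + j52.4 Ω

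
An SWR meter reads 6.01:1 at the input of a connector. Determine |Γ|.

|Γ| ≈ 0.715

|Γ| = (S − 1)/(S + 1) = (6.01 − 1)/(6.01 + 1) = 5.01/7.01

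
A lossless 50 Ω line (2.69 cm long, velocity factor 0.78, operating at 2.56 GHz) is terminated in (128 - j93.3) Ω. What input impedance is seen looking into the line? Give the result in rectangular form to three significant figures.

λ = v/f = 0.78·c / 2.56 GHz = 0.0914 m
βl = 2π·l/λ = 2π × 0.294 = 106°
tan(βl) = tan(106°) = -3.5
Z_in = Z_0·(Z_L + jZ_0·tanβl)/(Z_0 + jZ_L·tanβl)
     = 50·(128 − j268)/(-277 − j448)

Z_in ≈ 15.3 + j23.7 Ω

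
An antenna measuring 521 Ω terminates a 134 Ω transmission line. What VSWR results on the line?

VSWR ≈ 3.89

For a purely resistive load, VSWR = R_L/Z_0 or Z_0/R_L (whichever > 1) = 521/134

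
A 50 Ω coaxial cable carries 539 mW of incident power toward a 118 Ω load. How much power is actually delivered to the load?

P_delivered ≈ 451 mW

Γ = (118 − 50)/(118 + 50) = 0.405
|Γ|² = 0.164
P_refl = |Γ|²·P_inc = 88.3 mW, P_del = (1 − |Γ|²)·P_inc = 451 mW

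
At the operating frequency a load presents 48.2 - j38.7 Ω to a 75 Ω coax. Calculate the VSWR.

Γ = (Z_L − Z_0)/(Z_L + Z_0) = (-26.8 − j38.7)/(123.2 − j38.7)
|Γ| = 47.1/129 = 0.365
VSWR = (1 + |Γ|)/(1 − |Γ|) = 1.36/0.635

VSWR ≈ 2.15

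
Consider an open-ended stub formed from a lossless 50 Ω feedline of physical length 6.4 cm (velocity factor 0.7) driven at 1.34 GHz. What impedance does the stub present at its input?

Z_in ≈ +j77 Ω

λ = v/f = 0.7·c / 1.34 GHz = 0.157 m
βl = 2π·l/λ = 2π × 0.408 = 147°
tan(βl) = -0.649
For an open-ended stub, Z_in = −jZ_0·cot(βl) = −jZ_0/tan(βl)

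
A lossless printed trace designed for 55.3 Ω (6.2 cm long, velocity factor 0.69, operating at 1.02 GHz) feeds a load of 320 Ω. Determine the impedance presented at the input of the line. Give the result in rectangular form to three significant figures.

Z_in ≈ 10.8 + j19.4 Ω

λ = v/f = 0.69·c / 1.02 GHz = 0.203 m
βl = 2π·l/λ = 2π × 0.306 = 110°
tan(βl) = tan(110°) = -2.75
Z_in = Z_0·(Z_L + jZ_0·tanβl)/(Z_0 + jZ_L·tanβl)
     = 55.3·(320 − j152)/(55.3 − j880)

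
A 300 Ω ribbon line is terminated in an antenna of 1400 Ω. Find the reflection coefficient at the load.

Γ = (Z_L − Z_0)/(Z_L + Z_0) = (1400 − 300)/(1400 + 300) = 1100/1700

Γ = 0.647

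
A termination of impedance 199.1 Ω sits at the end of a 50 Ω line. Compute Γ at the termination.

Γ = (Z_L − Z_0)/(Z_L + Z_0) = (199.1 − 50)/(199.1 + 50) = 149.1/249.1

Γ = 0.599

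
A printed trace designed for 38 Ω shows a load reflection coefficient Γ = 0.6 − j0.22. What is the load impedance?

Z_L = Z_0·(1 + Γ)/(1 − Γ) = 38·(1.6 − j0.22)/(0.4 + j0.22)

Z_L ≈ 108 − j80.2 Ω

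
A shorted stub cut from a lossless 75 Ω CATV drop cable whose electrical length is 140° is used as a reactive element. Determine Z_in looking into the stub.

tan(βl) = -0.839
For a shorted stub, Z_in = jZ_0·tan(βl)

Z_in ≈ −j62.9 Ω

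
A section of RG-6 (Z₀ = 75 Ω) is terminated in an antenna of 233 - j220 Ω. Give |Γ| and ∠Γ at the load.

Γ = (Z_L − Z_0)/(Z_L + Z_0) = (158 − j220)/(308 − j220)
|Γ| = 271/379 = 0.716

Γ ≈ 0.716 ∠ -18.8°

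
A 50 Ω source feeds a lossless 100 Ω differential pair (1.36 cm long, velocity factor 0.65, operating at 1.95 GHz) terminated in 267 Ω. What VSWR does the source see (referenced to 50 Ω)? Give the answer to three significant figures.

λ = v/f = 0.65·c / 1.95 GHz = 0.1 m
βl = 2π·l/λ = 2π × 0.136 = 49°
tan(βl) = 1.15
Z_in = Z_0·(Z_L + jZ_0·tanβl)/(Z_0 + jZ_L·tanβl) = 59.5 − j67.6 Ω
Γ_s = (Z_in − Z_s)/(Z_in + Z_s) = (9.51 − j67.6)/(110 − j67.6), |Γ_s| = 0.531
VSWR = (1 + |Γ_s|)/(1 − |Γ_s|)

VSWR ≈ 3.26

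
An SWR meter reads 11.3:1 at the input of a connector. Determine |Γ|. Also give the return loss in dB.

|Γ| ≈ 0.837; return loss ≈ 1.54 dB

|Γ| = (S − 1)/(S + 1) = (11.3 − 1)/(11.3 + 1) = 10.3/12.3
RL = −20·log₁₀|Γ| = −20·log₁₀(0.837)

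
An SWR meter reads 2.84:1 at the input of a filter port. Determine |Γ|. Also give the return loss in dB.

|Γ| ≈ 0.479; return loss ≈ 6.39 dB

|Γ| = (S − 1)/(S + 1) = (2.84 − 1)/(2.84 + 1) = 1.84/3.84
RL = −20·log₁₀|Γ| = −20·log₁₀(0.479)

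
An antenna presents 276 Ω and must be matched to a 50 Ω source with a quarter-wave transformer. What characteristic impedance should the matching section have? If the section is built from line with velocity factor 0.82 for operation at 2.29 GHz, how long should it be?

Z_qwt ≈ 117 Ω; length ≈ 2.69 cm

Z_qwt = √(Z_0·R_L) = √(50 × 276) = √13800
λ = 0.82·c/f = 0.107 m, so l = λ/4 = 0.0269 m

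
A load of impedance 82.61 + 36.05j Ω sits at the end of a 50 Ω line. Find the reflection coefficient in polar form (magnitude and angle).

Γ ≈ 0.354 ∠ 32.7°

Γ = (Z_L − Z_0)/(Z_L + Z_0) = (32.61 + j36.05)/(132.6 + j36.05)
|Γ| = 48.6/137 = 0.354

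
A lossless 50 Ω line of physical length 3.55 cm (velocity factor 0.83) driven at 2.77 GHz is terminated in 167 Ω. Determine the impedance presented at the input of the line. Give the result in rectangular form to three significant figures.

λ = v/f = 0.83·c / 2.77 GHz = 0.0899 m
βl = 2π·l/λ = 2π × 0.395 = 142°
tan(βl) = tan(142°) = -0.776
Z_in = Z_0·(Z_L + jZ_0·tanβl)/(Z_0 + jZ_L·tanβl)
     = 50·(167 − j38.8)/(50 − j130)

Z_in ≈ 34.6 + j51 Ω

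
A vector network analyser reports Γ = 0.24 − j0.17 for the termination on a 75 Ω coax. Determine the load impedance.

Z_L ≈ 113 − j42 Ω

Z_L = Z_0·(1 + Γ)/(1 − Γ) = 75·(1.24 − j0.17)/(0.76 + j0.17)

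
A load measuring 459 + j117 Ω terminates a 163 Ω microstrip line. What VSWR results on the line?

VSWR ≈ 3.02

Γ = (Z_L − Z_0)/(Z_L + Z_0) = (296 + j117)/(622 + j117)
|Γ| = 318/633 = 0.503
VSWR = (1 + |Γ|)/(1 − |Γ|) = 1.5/0.497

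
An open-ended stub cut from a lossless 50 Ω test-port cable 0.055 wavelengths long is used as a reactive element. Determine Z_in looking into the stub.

Z_in ≈ −j139 Ω

βl = 2π × 0.055 = 19.8°
tan(βl) = 0.36
For an open-ended stub, Z_in = −jZ_0·cot(βl) = −jZ_0/tan(βl)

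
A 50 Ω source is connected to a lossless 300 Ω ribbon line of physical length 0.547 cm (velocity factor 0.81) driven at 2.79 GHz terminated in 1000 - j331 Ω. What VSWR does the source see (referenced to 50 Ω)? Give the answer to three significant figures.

VSWR ≈ 17.9

λ = v/f = 0.81·c / 2.79 GHz = 0.0871 m
βl = 2π·l/λ = 2π × 0.0628 = 22.6°
tan(βl) = 0.416
Z_in = Z_0·(Z_L + jZ_0·tanβl)/(Z_0 + jZ_L·tanβl) = 289 − j416 Ω
Γ_s = (Z_in − Z_s)/(Z_in + Z_s) = (239 − j416)/(339 − j416), |Γ_s| = 0.894
VSWR = (1 + |Γ_s|)/(1 − |Γ_s|)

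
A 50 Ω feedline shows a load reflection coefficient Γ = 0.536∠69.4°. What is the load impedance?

Z_L = Z_0·(1 + Γ)/(1 − Γ) = 50·(1.19 + j0.502)/(0.811 − j0.502)

Z_L ≈ 39.2 + j55.1 Ω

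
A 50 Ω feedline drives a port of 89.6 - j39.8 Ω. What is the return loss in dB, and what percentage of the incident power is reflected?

RL ≈ 8.25 dB; 15% of incident power reflected

Γ = (39.6 − j39.8)/(139.6 − j39.8), |Γ| = 0.387
RL = −20·log₁₀(0.387) = 8.25 dB
P_refl/P_inc = |Γ|² = 0.15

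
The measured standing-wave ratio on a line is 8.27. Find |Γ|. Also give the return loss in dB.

|Γ| ≈ 0.784; return loss ≈ 2.11 dB

|Γ| = (S − 1)/(S + 1) = (8.27 − 1)/(8.27 + 1) = 7.27/9.27
RL = −20·log₁₀|Γ| = −20·log₁₀(0.784)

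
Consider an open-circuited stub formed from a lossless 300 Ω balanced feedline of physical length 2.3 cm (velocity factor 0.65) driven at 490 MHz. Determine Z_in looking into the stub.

λ = v/f = 0.65·c / 490 MHz = 0.398 m
βl = 2π·l/λ = 2π × 0.0578 = 20.8°
tan(βl) = 0.38
For an open-circuited stub, Z_in = −jZ_0·cot(βl) = −jZ_0/tan(βl)

Z_in ≈ −j790 Ω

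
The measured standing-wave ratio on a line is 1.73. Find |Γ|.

|Γ| ≈ 0.267

|Γ| = (S − 1)/(S + 1) = (1.73 − 1)/(1.73 + 1) = 0.73/2.73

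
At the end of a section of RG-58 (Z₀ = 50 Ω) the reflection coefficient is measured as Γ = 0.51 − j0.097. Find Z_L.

Z_L ≈ 146 − j38.9 Ω

Z_L = Z_0·(1 + Γ)/(1 − Γ) = 50·(1.51 − j0.097)/(0.49 + j0.097)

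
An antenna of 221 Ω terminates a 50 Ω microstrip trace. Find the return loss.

RL ≈ 4 dB

Γ = (221 − 50)/(221 + 50) = 0.631
RL = −20·log₁₀|Γ| = −20·log₁₀(0.631)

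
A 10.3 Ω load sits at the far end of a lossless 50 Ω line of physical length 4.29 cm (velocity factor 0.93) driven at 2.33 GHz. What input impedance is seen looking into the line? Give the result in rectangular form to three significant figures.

λ = v/f = 0.93·c / 2.33 GHz = 0.12 m
βl = 2π·l/λ = 2π × 0.358 = 129°
tan(βl) = tan(129°) = -1.24
Z_in = Z_0·(Z_L + jZ_0·tanβl)/(Z_0 + jZ_L·tanβl)
     = 50·(10.3 − j61.8)/(50 − j12.7)

Z_in ≈ 24.4 − j55.6 Ω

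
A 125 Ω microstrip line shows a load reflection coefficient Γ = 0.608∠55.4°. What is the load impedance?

Z_L = Z_0·(1 + Γ)/(1 − Γ) = 125·(1.35 + j0.5)/(0.655 − j0.5)

Z_L ≈ 116 + j184 Ω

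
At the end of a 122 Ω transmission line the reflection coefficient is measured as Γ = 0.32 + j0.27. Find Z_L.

Z_L ≈ 188 + j123 Ω

Z_L = Z_0·(1 + Γ)/(1 − Γ) = 122·(1.32 + j0.27)/(0.68 − j0.27)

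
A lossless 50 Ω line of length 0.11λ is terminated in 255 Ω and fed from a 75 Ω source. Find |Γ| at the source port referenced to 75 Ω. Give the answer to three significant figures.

βl = 2π × 0.11 = 39.6°
tan(βl) = 0.827
Z_in = Z_0·(Z_L + jZ_0·tanβl)/(Z_0 + jZ_L·tanβl) = 22.8 − j55 Ω
Γ_s = (Z_in − Z_s)/(Z_in + Z_s) = (-52.2 − j55)/(97.8 − j55), |Γ_s| = 0.675

|Γ| ≈ 0.675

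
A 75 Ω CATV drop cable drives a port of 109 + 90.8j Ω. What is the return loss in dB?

Γ = (34 + j90.8)/(184 + j90.8), |Γ| = 0.473
RL = −20·log₁₀|Γ| = −20·log₁₀(0.473)

RL ≈ 6.51 dB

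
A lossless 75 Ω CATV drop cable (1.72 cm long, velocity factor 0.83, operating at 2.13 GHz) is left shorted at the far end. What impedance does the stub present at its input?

λ = v/f = 0.83·c / 2.13 GHz = 0.117 m
βl = 2π·l/λ = 2π × 0.147 = 53°
tan(βl) = 1.33
For a shorted stub, Z_in = jZ_0·tan(βl)

Z_in ≈ +j99.4 Ω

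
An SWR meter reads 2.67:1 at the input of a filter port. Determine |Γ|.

|Γ| = (S − 1)/(S + 1) = (2.67 − 1)/(2.67 + 1) = 1.67/3.67

|Γ| ≈ 0.455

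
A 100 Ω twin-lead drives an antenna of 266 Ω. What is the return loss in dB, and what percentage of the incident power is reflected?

RL ≈ 6.87 dB; 20.6% of incident power reflected

Γ = (266 − 100)/(266 + 100) = 0.454
RL = −20·log₁₀(0.454) = 6.87 dB
P_refl/P_inc = |Γ|² = 0.206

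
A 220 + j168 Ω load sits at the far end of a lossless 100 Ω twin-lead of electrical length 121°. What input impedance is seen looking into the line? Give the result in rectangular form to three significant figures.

tan(βl) = tan(121°) = -1.66
Z_in = Z_0·(Z_L + jZ_0·tanβl)/(Z_0 + jZ_L·tanβl)
     = 100·(220 + j1.57)/(380 − j366)

Z_in ≈ 29.8 + j29.2 Ω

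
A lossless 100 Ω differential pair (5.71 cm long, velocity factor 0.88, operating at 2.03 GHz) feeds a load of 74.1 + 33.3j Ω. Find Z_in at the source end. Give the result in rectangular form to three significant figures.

λ = v/f = 0.88·c / 2.03 GHz = 0.13 m
βl = 2π·l/λ = 2π × 0.439 = 158°
tan(βl) = tan(158°) = -0.403
Z_in = Z_0·(Z_L + jZ_0·tanβl)/(Z_0 + jZ_L·tanβl)
     = 100·(74.1 − j6.97)/(113 − j29.8)

Z_in ≈ 62.6 + j10.3 Ω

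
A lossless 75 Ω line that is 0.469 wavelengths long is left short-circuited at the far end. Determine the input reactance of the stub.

βl = 2π × 0.469 = 169°
tan(βl) = -0.197
For a short-circuited stub, Z_in = jZ_0·tan(βl)

X_in ≈ -14.8 Ω (capacitive)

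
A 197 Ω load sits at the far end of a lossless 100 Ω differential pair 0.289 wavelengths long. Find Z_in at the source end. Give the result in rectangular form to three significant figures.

Z_in ≈ 53.1 + j18.3 Ω

βl = 2π × 0.289 = 104°
tan(βl) = tan(104°) = -4
Z_in = Z_0·(Z_L + jZ_0·tanβl)/(Z_0 + jZ_L·tanβl)
     = 100·(197 − j400)/(100 − j788)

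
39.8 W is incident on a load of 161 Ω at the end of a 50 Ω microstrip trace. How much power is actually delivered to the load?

Γ = (161 − 50)/(161 + 50) = 0.526
|Γ|² = 0.277
P_refl = |Γ|²·P_inc = 11 W, P_del = (1 − |Γ|²)·P_inc = 28.8 W

P_delivered ≈ 28.8 W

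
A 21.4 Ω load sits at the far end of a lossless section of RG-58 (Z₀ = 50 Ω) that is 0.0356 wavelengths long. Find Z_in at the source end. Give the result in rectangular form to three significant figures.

βl = 2π × 0.0356 = 12.8°
tan(βl) = tan(12.8°) = 0.227
Z_in = Z_0·(Z_L + jZ_0·tanβl)/(Z_0 + jZ_L·tanβl)
     = 50·(21.4 + j11.4)/(50 + j4.87)

Z_in ≈ 22.3 + j9.2 Ω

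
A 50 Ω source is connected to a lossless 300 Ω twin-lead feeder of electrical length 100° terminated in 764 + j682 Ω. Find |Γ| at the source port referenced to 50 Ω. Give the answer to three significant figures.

tan(βl) = -5.67
Z_in = Z_0·(Z_L + jZ_0·tanβl)/(Z_0 + jZ_L·tanβl) = 63.1 − j7.79 Ω
Γ_s = (Z_in − Z_s)/(Z_in + Z_s) = (13.1 − j7.79)/(113 − j7.79), |Γ_s| = 0.134

|Γ| ≈ 0.134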